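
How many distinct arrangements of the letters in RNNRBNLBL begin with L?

1680

Fix L in the first position and arrange the remaining 8 letters.
Those 8 letters have B appearing twice, N appearing 3 times, and R appearing twice, giving (8)!/(3!·2!·2!) = 1680.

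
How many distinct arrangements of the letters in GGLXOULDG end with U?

With the last slot taken by U, it remains to arrange the other 8 letters (GGLXOLDG).
Those 8 letters have G appearing 3 times and L appearing twice, giving (8)!/(3!·2!) = 3360.

3360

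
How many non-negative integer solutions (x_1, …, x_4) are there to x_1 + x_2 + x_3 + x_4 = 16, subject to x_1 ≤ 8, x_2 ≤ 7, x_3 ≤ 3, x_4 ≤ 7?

By stars and bars, unrestricted non-negative solutions to x_1+…+x_4 = 16 number C(16+3,3) = 969.
Subtract solutions that violate a single cap (substitute x_i' = x_i − (cap_i+1)): x_1 ≥ 9 gives C(10,3) = 120; x_2 ≥ 8 gives C(11,3) = 165; x_3 ≥ 4 gives C(15,3) = 455; x_4 ≥ 8 gives C(11,3) = 165. Together 905.
Add back pairs where two caps are both exceeded: 0 + 20 + 0 + 35 + 1 + 35 = 91.
By inclusion–exclusion the count is 969 − 905 + 91 = 155.

155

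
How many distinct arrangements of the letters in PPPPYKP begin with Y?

Fix Y in the first position and arrange the remaining 6 letters.
Those 6 letters have P appearing 5 times, giving (6)!/(5!) = 6.

6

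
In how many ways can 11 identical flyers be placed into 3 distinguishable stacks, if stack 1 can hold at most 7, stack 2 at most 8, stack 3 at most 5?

41

Ignoring the caps, the number of non-negative solutions to x_1+…+x_3 = 11 is C(13,2) = 78.
Subtract solutions that violate a single cap (substitute x_i' = x_i − (cap_i+1)): x_1 ≥ 8 gives C(5,2) = 10; x_2 ≥ 9 gives C(4,2) = 6; x_3 ≥ 6 gives C(7,2) = 21. Together 37.
No two caps can be exceeded simultaneously, so the pair terms are all 0.
By inclusion–exclusion the count is 78 − 37 + 0 = 41.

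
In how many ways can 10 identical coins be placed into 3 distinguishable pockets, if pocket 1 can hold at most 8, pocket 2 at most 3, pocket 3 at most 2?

Without the upper bounds there are C(12,2) = 66 ways to split 10 among 3 pockets.
Subtract solutions that violate a single cap (substitute x_i' = x_i − (cap_i+1)): x_1 ≥ 9 gives C(3,2) = 3; x_2 ≥ 4 gives C(8,2) = 28; x_3 ≥ 3 gives C(9,2) = 36. Together 67.
Add back pairs where two caps are both exceeded: 0 + 0 + 10 = 10.
By inclusion–exclusion the count is 66 − 67 + 10 = 9.

9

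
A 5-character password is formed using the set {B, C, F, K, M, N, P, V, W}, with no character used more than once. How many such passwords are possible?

15120

With no repetition, fill the 5 characters in order: 9 choices, then 8, down to 5.
That product is 9 × 8 × 7 × 6 × 5 = 15120.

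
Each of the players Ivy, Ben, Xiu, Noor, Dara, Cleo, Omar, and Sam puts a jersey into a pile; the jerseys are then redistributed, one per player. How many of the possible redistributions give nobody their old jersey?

This is the derangement count D_8: permutations of 8 items with no fixed point.
By inclusion–exclusion this is Σ_{j=0}^{8} (−1)^j C(8,j)·(8−j)!.
Computing: 40320 − 40320 + 20160 − 6720 + 1680 − 336 + 56 − 8 + 1 = 14833.

14833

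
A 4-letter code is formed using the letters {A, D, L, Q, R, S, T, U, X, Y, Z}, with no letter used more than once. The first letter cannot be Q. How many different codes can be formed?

The first letter has 11−1 = 10 choices (anything except Q).
The remaining 3 letters are filled from the other 10 symbols without repetition: 10 × 9 × 8 = 720.
Total: 10 × 720 = 7200.

7200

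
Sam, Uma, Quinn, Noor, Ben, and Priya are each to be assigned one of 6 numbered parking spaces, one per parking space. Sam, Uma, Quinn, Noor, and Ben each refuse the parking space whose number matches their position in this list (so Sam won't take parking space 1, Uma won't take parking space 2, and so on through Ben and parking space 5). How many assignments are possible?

309

Let Aᵢ (for 1 ≤ i ≤ 5) be the placements that put person i in their forbidden parking space. Any j of these fix j positions, leaving (6−j)! ways to fill the rest, and there are C(5,j) ways to pick which j.
By inclusion–exclusion, the number of valid placements is Σ_{j=0}^{5} (−1)^j C(5,j)·(6−j)!.
Computing: 720 − 600 + 240 − 60 + 10 − 1 = 309.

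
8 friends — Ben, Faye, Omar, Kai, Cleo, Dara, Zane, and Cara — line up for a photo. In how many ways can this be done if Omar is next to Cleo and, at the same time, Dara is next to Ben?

2880

Treat {Omar,Cleo} as one block (2 orders) and {Dara,Ben} as another (2 orders).
That leaves 6 units to arrange: 2 × 2 × 6! = 4 × 720 = 2880.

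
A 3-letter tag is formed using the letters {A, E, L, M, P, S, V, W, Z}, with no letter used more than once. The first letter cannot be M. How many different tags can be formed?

The first letter has 9−1 = 8 choices (anything except M).
The remaining 2 letters are filled from the other 8 symbols without repetition: 8 × 7 = 56.
Total: 8 × 56 = 448.

448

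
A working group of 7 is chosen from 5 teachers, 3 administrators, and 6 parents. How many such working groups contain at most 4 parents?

3256

Split by how many parents are chosen (0 through 4).
Sum: C(6,0)·C(8,7) + C(6,1)·C(8,6) + C(6,2)·C(8,5) + C(6,3)·C(8,4) + C(6,4)·C(8,3) = 8 + 168 + 840 + 1400 + 840 = 3256.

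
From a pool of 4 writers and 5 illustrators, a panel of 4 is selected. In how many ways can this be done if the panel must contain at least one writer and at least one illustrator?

Total 4-person selections from all 9: C(9,4) = 126.
Selections missing a whole group: no writers → C(5,4) = 5; no illustrators → C(4,4) = 1.
Both groups omitted at once is impossible, so 126 − 6 = 120.

120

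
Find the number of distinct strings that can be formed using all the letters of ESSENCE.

420

The 7 letters of ESSENCE have repeats: E appearing 3 times and S appearing twice.
Dividing 7! = 5040 by 3!·2! = 12 for the repeated letters gives 420.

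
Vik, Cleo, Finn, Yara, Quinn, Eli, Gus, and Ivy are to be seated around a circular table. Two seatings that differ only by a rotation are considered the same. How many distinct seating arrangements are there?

5040

Fix one person's seat to break rotational symmetry; the remaining 7 people can be arranged in (7)! = 5040 ways.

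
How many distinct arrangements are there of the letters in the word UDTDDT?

The 6 letters of UDTDDT have repeats: D appearing 3 times and T appearing twice.
The number of distinct arrangements is 6!/(3!·2!) = 720/12 = 60.

60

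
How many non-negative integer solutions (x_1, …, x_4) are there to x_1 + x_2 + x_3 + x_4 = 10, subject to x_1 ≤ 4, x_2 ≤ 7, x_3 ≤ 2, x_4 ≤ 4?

Ignoring the caps, the number of non-negative solutions to x_1+…+x_4 = 10 is C(13,3) = 286.
Subtract solutions that violate a single cap (substitute x_i' = x_i − (cap_i+1)): x_1 ≥ 5 gives C(8,3) = 56; x_2 ≥ 8 gives C(5,3) = 10; x_3 ≥ 3 gives C(10,3) = 120; x_4 ≥ 5 gives C(8,3) = 56. Together 242.
Add back pairs where two caps are both exceeded: 0 + 10 + 1 + 0 + 0 + 10 = 21.
By inclusion–exclusion the count is 286 − 242 + 21 = 65.

65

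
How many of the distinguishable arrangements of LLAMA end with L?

12

Fix L in the last position and arrange the remaining 4 letters.
Those 4 letters have A appearing twice, giving (4)!/(2!) = 12.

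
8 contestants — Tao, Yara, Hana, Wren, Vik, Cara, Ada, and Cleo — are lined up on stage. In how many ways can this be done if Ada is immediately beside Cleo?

10080

Treat {Ada, Cleo} as a single unit. There are 7 units to order, and the pair itself can be ordered 2 ways.
So the count is 2·(7)! = 10080.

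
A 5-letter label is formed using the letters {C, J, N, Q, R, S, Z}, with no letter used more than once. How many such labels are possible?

2520

With no repetition, fill the 5 letters in order: 7 choices, then 6, down to 3.
7 × 6 × 5 × 4 × 3 = 2520.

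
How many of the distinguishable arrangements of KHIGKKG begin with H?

60

Fix H in the first position and arrange the remaining 6 letters.
Those 6 letters have G appearing twice and K appearing 3 times, giving (6)!/(3!·2!) = 60.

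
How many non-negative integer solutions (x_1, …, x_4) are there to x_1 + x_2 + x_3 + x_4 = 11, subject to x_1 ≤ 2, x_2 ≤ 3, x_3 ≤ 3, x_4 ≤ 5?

By stars and bars, unrestricted non-negative solutions to x_1+…+x_4 = 11 number C(11+3,3) = 364.
Subtract solutions that violate a single cap (substitute x_i' = x_i − (cap_i+1)): x_1 ≥ 3 gives C(11,3) = 165; x_2 ≥ 4 gives C(10,3) = 120; x_3 ≥ 4 gives C(10,3) = 120; x_4 ≥ 6 gives C(8,3) = 56. Together 461.
Add back pairs where two caps are both exceeded: 35 + 35 + 10 + 20 + 4 + 4 = 108.
Subtract triples: 1 + 0 + 0 + 0 = 1.
By inclusion–exclusion the count is 364 − 461 + 108 − 1 = 10.

10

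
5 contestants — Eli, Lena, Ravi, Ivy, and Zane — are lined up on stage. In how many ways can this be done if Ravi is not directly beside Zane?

72

There are 5! = 120 arrangements in all. If Ravi and Zane are adjacent, merging them into one block gives 2·(4)! = 48 arrangements.
So 120 − 48 = 72 arrangements keep them apart.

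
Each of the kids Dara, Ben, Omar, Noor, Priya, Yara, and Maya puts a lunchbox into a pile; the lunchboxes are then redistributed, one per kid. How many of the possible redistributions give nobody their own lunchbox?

Let Aᵢ be the assignments in which kid i gets their own lunchbox. We want the size of the complement of A₁∪…∪A_7.
By inclusion–exclusion this is Σ_{j=0}^{7} (−1)^j C(7,j)·(7−j)!.
Computing: 5040 − 5040 + 2520 − 840 + 210 − 42 + 7 − 1 = 1854.

1854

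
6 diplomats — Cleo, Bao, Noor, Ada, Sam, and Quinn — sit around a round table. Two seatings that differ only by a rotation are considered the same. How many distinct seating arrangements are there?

Fix one person's seat to break rotational symmetry; the remaining 5 people can be arranged in (5)! = 120 ways.

120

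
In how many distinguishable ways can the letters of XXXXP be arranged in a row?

The 5 letters of XXXXP have repeats: X appearing 4 times.
So there are 5! / (4!) = 5 distinguishable arrangements.

5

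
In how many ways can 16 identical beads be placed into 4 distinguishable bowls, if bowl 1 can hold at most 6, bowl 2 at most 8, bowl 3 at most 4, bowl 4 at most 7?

170

Ignoring the caps, the number of non-negative solutions to x_1+…+x_4 = 16 is C(19,3) = 969.
Subtract solutions that violate a single cap (substitute x_i' = x_i − (cap_i+1)): x_1 ≥ 7 gives C(12,3) = 220; x_2 ≥ 9 gives C(10,3) = 120; x_3 ≥ 5 gives C(14,3) = 364; x_4 ≥ 8 gives C(11,3) = 165. Together 869.
Add back pairs where two caps are both exceeded: 1 + 35 + 4 + 10 + 0 + 20 = 70.
By inclusion–exclusion the count is 969 − 869 + 70 = 170.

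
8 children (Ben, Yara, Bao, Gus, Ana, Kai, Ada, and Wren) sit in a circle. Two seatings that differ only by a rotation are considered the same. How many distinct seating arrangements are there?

5040

Seat Ben anywhere (absorbing the rotational symmetry), then permute the other 7: (7)! = 5040.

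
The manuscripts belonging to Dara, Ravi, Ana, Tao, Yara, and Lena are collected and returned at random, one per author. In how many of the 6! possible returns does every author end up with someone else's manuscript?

265

Count assignments avoiding every fixed point. For any j of the 6 authors fixed to their own manuscript, the other 6−j can be arranged in (6−j)! ways.
By inclusion–exclusion this is Σ_{j=0}^{6} (−1)^j C(6,j)·(6−j)!.
Computing: 720 − 720 + 360 − 120 + 30 − 6 + 1 = 265.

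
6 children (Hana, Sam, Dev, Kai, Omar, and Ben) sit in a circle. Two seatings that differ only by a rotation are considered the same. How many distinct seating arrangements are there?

Fix one person's seat to break rotational symmetry; the remaining 5 people can be arranged in (5)! = 120 ways.

120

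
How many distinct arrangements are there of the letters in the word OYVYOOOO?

168

The 8 letters of OYVYOOOO have repeats: O appearing 5 times and Y appearing twice.
Dividing 8! = 40320 by 5!·2! = 240 for the repeated letters gives 168.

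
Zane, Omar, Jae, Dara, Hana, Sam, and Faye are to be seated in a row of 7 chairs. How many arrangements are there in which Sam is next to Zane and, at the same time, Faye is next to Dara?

Treat {Sam,Zane} as one block (2 orders) and {Faye,Dara} as another (2 orders).
That leaves 5 units to arrange: 2 × 2 × 5! = 4 × 120 = 480.

480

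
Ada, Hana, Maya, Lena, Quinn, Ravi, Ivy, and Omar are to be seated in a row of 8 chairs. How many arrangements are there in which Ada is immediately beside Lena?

Glue Ada and Lena into one block (2 internal orders), leaving 7 units to arrange in a row.
So the count is 2·(7)! = 10080.

10080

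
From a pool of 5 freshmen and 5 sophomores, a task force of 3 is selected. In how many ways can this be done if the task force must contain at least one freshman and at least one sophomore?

100

Total 3-person selections from all 10: C(10,3) = 120.
Selections missing a whole group: no freshmen → C(5,3) = 10; no sophomores → C(5,3) = 10.
Both groups omitted at once is impossible, so 120 − 20 = 100.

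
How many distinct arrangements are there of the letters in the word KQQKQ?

The 5 letters of KQQKQ have repeats: K appearing twice and Q appearing 3 times.
Dividing 5! = 120 by 3!·2! = 12 for the repeated letters gives 10.

10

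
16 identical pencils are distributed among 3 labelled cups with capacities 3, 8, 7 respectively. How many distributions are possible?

By stars and bars, unrestricted non-negative solutions to x_1+…+x_3 = 16 number C(16+2,2) = 153.
Subtract solutions that violate a single cap (substitute x_i' = x_i − (cap_i+1)): x_1 ≥ 4 gives C(14,2) = 91; x_2 ≥ 9 gives C(9,2) = 36; x_3 ≥ 8 gives C(10,2) = 45. Together 172.
Add back pairs where two caps are both exceeded: 10 + 15 + 0 = 25.
By inclusion–exclusion the count is 153 − 172 + 25 = 6.

6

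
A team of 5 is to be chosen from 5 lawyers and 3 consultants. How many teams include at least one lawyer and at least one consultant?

55

With no constraint there are C(8,5) = 56 possible selections.
Subtract selections that omit an entire group: no lawyers → C(3,5) = 0; no consultants → C(5,5) = 1.
Both groups omitted at once is impossible, so 56 − 1 = 55.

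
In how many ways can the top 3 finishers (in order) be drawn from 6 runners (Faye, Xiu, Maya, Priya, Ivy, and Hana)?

120

This is an ordered selection of 3 from 6: P(6,3).
That gives 6 × 5 × 4 = 120.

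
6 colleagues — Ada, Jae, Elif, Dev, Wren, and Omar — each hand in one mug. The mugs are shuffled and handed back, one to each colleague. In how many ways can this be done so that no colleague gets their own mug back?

This is the derangement count D_6: permutations of 6 items with no fixed point.
By inclusion–exclusion this is Σ_{j=0}^{6} (−1)^j C(6,j)·(6−j)!.
Computing: 720 − 720 + 360 − 120 + 30 − 6 + 1 = 265.

265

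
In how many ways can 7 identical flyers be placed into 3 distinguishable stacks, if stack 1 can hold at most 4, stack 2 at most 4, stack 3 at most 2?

Ignoring the caps, the number of non-negative solutions to x_1+…+x_3 = 7 is C(9,2) = 36.
Subtract solutions that violate a single cap (substitute x_i' = x_i − (cap_i+1)): x_1 ≥ 5 gives C(4,2) = 6; x_2 ≥ 5 gives C(4,2) = 6; x_3 ≥ 3 gives C(6,2) = 15. Together 27.
No two caps can be exceeded simultaneously, so the pair terms are all 0.
By inclusion–exclusion the count is 36 − 27 + 0 = 9.

9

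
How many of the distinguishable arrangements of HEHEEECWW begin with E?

1680

Fix E in the first position and arrange the remaining 8 letters.
Those 8 letters have E appearing 3 times, H appearing twice, and W appearing twice, giving (8)!/(3!·2!·2!) = 1680.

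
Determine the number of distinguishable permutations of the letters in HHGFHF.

60

Letter multiplicities in HHGFHF: F×2, G×1, H×3.
Dividing 6! = 720 by 3!·2! = 12 for the repeated letters gives 60.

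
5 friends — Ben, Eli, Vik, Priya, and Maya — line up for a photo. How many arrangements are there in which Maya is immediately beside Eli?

Treat {Maya, Eli} as a single unit. There are 4 units to order, and the pair itself can be ordered 2 ways.
So the count is 2·(4)! = 48.

48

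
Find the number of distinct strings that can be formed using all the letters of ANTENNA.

The 7 letters of ANTENNA have repeats: A appearing twice and N appearing 3 times.
The number of distinct arrangements is 7!/(3!·2!) = 5040/12 = 420.

420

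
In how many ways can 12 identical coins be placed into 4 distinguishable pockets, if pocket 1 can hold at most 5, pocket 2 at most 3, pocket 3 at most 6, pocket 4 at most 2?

30

Without the upper bounds there are C(15,3) = 455 ways to split 12 among 4 pockets.
Subtract solutions that violate a single cap (substitute x_i' = x_i − (cap_i+1)): x_1 ≥ 6 gives C(9,3) = 84; x_2 ≥ 4 gives C(11,3) = 165; x_3 ≥ 7 gives C(8,3) = 56; x_4 ≥ 3 gives C(12,3) = 220. Together 525.
Add back pairs where two caps are both exceeded: 10 + 0 + 20 + 4 + 56 + 10 = 100.
By inclusion–exclusion the count is 455 − 525 + 100 = 30.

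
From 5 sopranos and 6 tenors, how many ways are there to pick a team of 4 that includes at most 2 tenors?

Split by how many tenors are chosen (0 through 2).
Sum: C(6,0)·C(5,4) + C(6,1)·C(5,3) + C(6,2)·C(5,2) = 5 + 60 + 150 = 215.

215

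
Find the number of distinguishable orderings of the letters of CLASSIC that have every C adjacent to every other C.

360

Treat the 2 copies of C as a single block. The multiset to arrange is then {CC, A, I, L, S, S}, 6 items in all.
That gives (6)!/(2!) = 360 arrangements.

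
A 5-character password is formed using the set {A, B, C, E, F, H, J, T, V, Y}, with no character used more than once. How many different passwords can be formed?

30240

Choose and order 5 of the 10 symbols: the first character has 10 options, the next 9, and so on down to 6.
10 × 9 × 8 × 7 × 6 = 30240.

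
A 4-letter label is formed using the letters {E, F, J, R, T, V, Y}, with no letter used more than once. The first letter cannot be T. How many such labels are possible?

720

The first letter has 7−1 = 6 choices (anything except T).
The remaining 3 letters are filled from the other 6 symbols without repetition: 6 × 5 × 4 = 120.
Total: 6 × 120 = 720.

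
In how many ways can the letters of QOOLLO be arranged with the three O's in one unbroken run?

Treat the 3 copies of O as a single block. The multiset to arrange is then {OOO, L, L, Q}, 4 items in all.
That gives (4)!/(2!) = 12 arrangements.

12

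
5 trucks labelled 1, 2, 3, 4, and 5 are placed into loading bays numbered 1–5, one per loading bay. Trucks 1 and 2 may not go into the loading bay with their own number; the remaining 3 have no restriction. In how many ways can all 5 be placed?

Let Aᵢ (for i ∈ {1, 2}) be the placements that put truck i in its forbidden loading bay. Any j of these fix j positions, leaving (5−j)! ways to fill the rest, and there are C(2,j) ways to pick which j.
By inclusion–exclusion, the number of valid placements is Σ_{j=0}^{2} (−1)^j C(2,j)·(5−j)!.
Computing: 120 − 48 + 6 = 78.

78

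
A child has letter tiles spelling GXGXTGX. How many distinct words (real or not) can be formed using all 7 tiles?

140

Letter multiplicities in GXGXTGX: G×3, T×1, X×3.
The number of distinct arrangements is 7!/(3!·3!) = 5040/36 = 140.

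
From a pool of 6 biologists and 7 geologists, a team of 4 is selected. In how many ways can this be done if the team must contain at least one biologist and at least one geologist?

665

With no constraint there are C(13,4) = 715 possible selections.
Subtract selections that omit an entire group: no biologists → C(7,4) = 35; no geologists → C(6,4) = 15.
Both groups omitted at once is impossible, so 715 − 50 = 665.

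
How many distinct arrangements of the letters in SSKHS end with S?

12

Fix S in the last position and arrange the remaining 4 letters.
Those 4 letters have S appearing twice, giving (4)!/(2!) = 12.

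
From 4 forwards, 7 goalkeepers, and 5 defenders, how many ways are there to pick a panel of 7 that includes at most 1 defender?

Split by how many defenders are chosen (0 through 1).
Sum: C(5,0)·C(11,7) + C(5,1)·C(11,6) = 330 + 2310 = 2640.

2640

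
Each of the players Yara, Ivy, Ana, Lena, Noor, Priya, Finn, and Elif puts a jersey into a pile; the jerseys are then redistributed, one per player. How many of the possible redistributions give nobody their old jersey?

14833

This is the derangement count D_8: permutations of 8 items with no fixed point.
By inclusion–exclusion this is Σ_{j=0}^{8} (−1)^j C(8,j)·(8−j)!.
Computing: 40320 − 40320 + 20160 − 6720 + 1680 − 336 + 56 − 8 + 1 = 14833.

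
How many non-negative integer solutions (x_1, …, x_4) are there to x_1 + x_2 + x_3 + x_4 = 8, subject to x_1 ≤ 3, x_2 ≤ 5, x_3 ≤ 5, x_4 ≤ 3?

Without the upper bounds there are C(11,3) = 165 ways to split 8 among 4 variables.
Subtract solutions that violate a single cap (substitute x_i' = x_i − (cap_i+1)): x_1 ≥ 4 gives C(7,3) = 35; x_2 ≥ 6 gives C(5,3) = 10; x_3 ≥ 6 gives C(5,3) = 10; x_4 ≥ 4 gives C(7,3) = 35. Together 90.
Add back pairs where two caps are both exceeded: 0 + 0 + 1 + 0 + 0 + 0 = 1.
By inclusion–exclusion the count is 165 − 90 + 1 = 76.

76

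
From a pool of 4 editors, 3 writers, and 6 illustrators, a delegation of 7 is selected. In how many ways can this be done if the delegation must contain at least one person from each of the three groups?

Total 7-person selections from all 13: C(13,7) = 1716.
Subtract selections that omit an entire group: no editors → C(9,7) = 36; no writers → C(10,7) = 120; no illustrators → C(7,7) = 1.
Add back selections omitting two groups (i.e. drawn from a single group): C(4,7) + C(3,7) + C(6,7) = 0.
By inclusion–exclusion: 1716 − 157 + 0 = 1559.

1559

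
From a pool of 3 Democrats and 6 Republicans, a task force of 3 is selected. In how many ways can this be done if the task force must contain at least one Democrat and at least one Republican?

Unrestricted: C(9,3) = 84 ways to pick any 3 of the 9.
Subtract selections that omit an entire group: no Democrats → C(6,3) = 20; no Republicans → C(3,3) = 1.
Both groups omitted at once is impossible, so 84 − 21 = 63.

63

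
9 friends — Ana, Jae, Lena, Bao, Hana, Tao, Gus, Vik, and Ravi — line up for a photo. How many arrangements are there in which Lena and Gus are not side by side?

282240

There are 9! = 362880 arrangements in all. If Lena and Gus are adjacent, merging them into one block gives 2·(8)! = 80640 arrangements.
So 362880 − 80640 = 282240 arrangements keep them apart.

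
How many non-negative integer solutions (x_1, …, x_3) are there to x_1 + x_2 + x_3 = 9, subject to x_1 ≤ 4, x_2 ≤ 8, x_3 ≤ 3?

19

By stars and bars, unrestricted non-negative solutions to x_1+…+x_3 = 9 number C(9+2,2) = 55.
Subtract solutions that violate a single cap (substitute x_i' = x_i − (cap_i+1)): x_1 ≥ 5 gives C(6,2) = 15; x_2 ≥ 9 gives C(2,2) = 1; x_3 ≥ 4 gives C(7,2) = 21. Together 37.
Add back pairs where two caps are both exceeded: 0 + 1 + 0 = 1.
By inclusion–exclusion the count is 55 − 37 + 1 = 19.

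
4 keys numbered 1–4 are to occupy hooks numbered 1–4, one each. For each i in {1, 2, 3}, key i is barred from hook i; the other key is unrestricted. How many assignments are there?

11

Let Aᵢ (for i ∈ {1, 2, 3}) be the placements that put key i in its forbidden hook. Any j of these fix j positions, leaving (4−j)! ways to fill the rest, and there are C(3,j) ways to pick which j.
By inclusion–exclusion, the number of valid placements is Σ_{j=0}^{3} (−1)^j C(3,j)·(4−j)!.
Computing: 24 − 18 + 6 − 1 = 11.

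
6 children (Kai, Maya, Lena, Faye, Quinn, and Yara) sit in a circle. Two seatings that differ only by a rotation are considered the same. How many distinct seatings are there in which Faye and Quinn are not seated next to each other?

72

All circular seatings of 6 people number (5)! = 120.
Seatings with Faye beside Quinn: treat them as a block with 2 internal orders, giving 2 × (4)! = 48.
Subtracting, 120 − 48 = 72.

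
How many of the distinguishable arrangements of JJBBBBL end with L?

15

With the last slot taken by L, it remains to arrange the other 6 letters (JJBBBB).
Those 6 letters have B appearing 4 times and J appearing twice, giving (6)!/(4!·2!) = 15.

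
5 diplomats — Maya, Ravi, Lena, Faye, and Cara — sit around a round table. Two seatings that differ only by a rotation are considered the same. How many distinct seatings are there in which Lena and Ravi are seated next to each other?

Treat {Lena, Ravi} as one unit (2 internal orders) and seat the resulting 4 units around the table: (3)! circular arrangements.
So 2 × (3)! = 2 × 6 = 12.

12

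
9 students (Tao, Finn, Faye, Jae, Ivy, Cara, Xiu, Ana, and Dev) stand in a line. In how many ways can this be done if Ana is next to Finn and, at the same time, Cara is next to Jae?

Treat {Ana,Finn} as one block (2 orders) and {Cara,Jae} as another (2 orders).
That leaves 7 units to arrange: 2 × 2 × 7! = 4 × 5040 = 20160.

20160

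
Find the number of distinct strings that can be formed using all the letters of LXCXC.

30

The 5 letters of LXCXC have repeats: C appearing twice and X appearing twice.
So there are 5! / (2!·2!) = 30 distinguishable arrangements.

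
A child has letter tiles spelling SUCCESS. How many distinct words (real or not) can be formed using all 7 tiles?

The 7 letters of SUCCESS have repeats: C appearing twice and S appearing 3 times.
So there are 7! / (3!·2!) = 420 distinguishable arrangements.

420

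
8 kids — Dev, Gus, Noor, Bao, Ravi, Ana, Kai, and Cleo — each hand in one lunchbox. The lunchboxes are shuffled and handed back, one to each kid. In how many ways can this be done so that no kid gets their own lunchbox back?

14833

Let Aᵢ be the assignments in which kid i gets their own lunchbox. We want the size of the complement of A₁∪…∪A_8.
By inclusion–exclusion this is Σ_{j=0}^{8} (−1)^j C(8,j)·(8−j)!.
Computing: 40320 − 40320 + 20160 − 6720 + 1680 − 336 + 56 − 8 + 1 = 14833.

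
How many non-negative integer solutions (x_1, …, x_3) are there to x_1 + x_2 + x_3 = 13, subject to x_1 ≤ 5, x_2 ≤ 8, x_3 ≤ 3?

10

By stars and bars, unrestricted non-negative solutions to x_1+…+x_3 = 13 number C(13+2,2) = 105.
Subtract solutions that violate a single cap (substitute x_i' = x_i − (cap_i+1)): x_1 ≥ 6 gives C(9,2) = 36; x_2 ≥ 9 gives C(6,2) = 15; x_3 ≥ 4 gives C(11,2) = 55. Together 106.
Add back pairs where two caps are both exceeded: 0 + 10 + 1 = 11.
By inclusion–exclusion the count is 105 − 106 + 11 = 10.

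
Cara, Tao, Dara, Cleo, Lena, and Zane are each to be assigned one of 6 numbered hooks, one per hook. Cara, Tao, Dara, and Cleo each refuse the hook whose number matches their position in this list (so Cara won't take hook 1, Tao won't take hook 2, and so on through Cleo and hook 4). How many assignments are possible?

362

Let Aᵢ (for 1 ≤ i ≤ 4) be the placements that put person i in their forbidden hook. Any j of these fix j positions, leaving (6−j)! ways to fill the rest, and there are C(4,j) ways to pick which j.
By inclusion–exclusion, the number of valid placements is Σ_{j=0}^{4} (−1)^j C(4,j)·(6−j)!.
Computing: 720 − 480 + 144 − 24 + 2 = 362.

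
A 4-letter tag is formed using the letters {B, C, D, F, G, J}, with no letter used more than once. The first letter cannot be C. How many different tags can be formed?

The first letter has 6−1 = 5 choices (anything except C).
The remaining 3 letters are filled from the other 5 symbols without repetition: 5 × 4 × 3 = 60.
Total: 5 × 60 = 300.

300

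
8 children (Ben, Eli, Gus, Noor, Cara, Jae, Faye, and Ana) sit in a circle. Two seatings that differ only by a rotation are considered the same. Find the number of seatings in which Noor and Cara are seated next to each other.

Treat {Noor, Cara} as one unit (2 internal orders) and seat the resulting 7 units around the table: (6)! circular arrangements.
So 2 × (6)! = 2 × 720 = 1440.

1440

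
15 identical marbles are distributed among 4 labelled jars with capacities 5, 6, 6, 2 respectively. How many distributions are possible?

31

Without the upper bounds there are C(18,3) = 816 ways to split 15 among 4 jars.
Subtract solutions that violate a single cap (substitute x_i' = x_i − (cap_i+1)): x_1 ≥ 6 gives C(12,3) = 220; x_2 ≥ 7 gives C(11,3) = 165; x_3 ≥ 7 gives C(11,3) = 165; x_4 ≥ 3 gives C(15,3) = 455. Together 1005.
Add back pairs where two caps are both exceeded: 10 + 10 + 84 + 4 + 56 + 56 = 220.
By inclusion–exclusion the count is 816 − 1005 + 220 = 31.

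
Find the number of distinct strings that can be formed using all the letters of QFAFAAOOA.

The 9 letters of QFAFAAOOA have repeats: A appearing 4 times, F appearing twice, and O appearing twice.
The number of distinct arrangements is 9!/(4!·2!·2!) = 362880/96 = 3780.

3780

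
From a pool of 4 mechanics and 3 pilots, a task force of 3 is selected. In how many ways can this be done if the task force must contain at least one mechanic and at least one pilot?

Unrestricted: C(7,3) = 35 ways to pick any 3 of the 7.
Subtract selections that omit an entire group: no mechanics → C(3,3) = 1; no pilots → C(4,3) = 4.
Both groups omitted at once is impossible, so 35 − 5 = 30.

30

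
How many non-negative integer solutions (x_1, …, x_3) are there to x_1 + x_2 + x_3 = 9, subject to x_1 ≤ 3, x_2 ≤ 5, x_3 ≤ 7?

21

Without the upper bounds there are C(11,2) = 55 ways to split 9 among 3 variables.
Subtract solutions that violate a single cap (substitute x_i' = x_i − (cap_i+1)): x_1 ≥ 4 gives C(7,2) = 21; x_2 ≥ 6 gives C(5,2) = 10; x_3 ≥ 8 gives C(3,2) = 3. Together 34.
No two caps can be exceeded simultaneously, so the pair terms are all 0.
By inclusion–exclusion the count is 55 − 34 + 0 = 21.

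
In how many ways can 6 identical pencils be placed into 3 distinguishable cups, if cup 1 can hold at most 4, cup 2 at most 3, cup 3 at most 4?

By stars and bars, unrestricted non-negative solutions to x_1+…+x_3 = 6 number C(6+2,2) = 28.
Subtract solutions that violate a single cap (substitute x_i' = x_i − (cap_i+1)): x_1 ≥ 5 gives C(3,2) = 3; x_2 ≥ 4 gives C(4,2) = 6; x_3 ≥ 5 gives C(3,2) = 3. Together 12.
No two caps can be exceeded simultaneously, so the pair terms are all 0.
By inclusion–exclusion the count is 28 − 12 + 0 = 16.

16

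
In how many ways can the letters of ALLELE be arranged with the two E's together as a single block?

20

Treat the 2 copies of E as a single block. The multiset to arrange is then {EE, A, L, L, L}, 5 items in all.
That gives (5)!/(3!) = 20 arrangements.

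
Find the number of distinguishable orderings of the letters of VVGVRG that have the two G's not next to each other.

Total arrangements of VVGVRG: 6!/(3!·2!) = 60.
Arrangements with the G's together: treat GG as one letter, giving (5)!/(3!) = 20.
Hence 60 − 20 = 40.

40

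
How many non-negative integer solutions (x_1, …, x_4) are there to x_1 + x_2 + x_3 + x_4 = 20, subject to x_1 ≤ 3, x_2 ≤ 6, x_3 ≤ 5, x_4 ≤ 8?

10

Ignoring the caps, the number of non-negative solutions to x_1+…+x_4 = 20 is C(23,3) = 1771.
Subtract solutions that violate a single cap (substitute x_i' = x_i − (cap_i+1)): x_1 ≥ 4 gives C(19,3) = 969; x_2 ≥ 7 gives C(16,3) = 560; x_3 ≥ 6 gives C(17,3) = 680; x_4 ≥ 9 gives C(14,3) = 364. Together 2573.
Add back pairs where two caps are both exceeded: 220 + 286 + 120 + 120 + 35 + 56 = 837.
Subtract triples: 20 + 1 + 4 + 0 = 25.
By inclusion–exclusion the count is 1771 − 2573 + 837 − 25 = 10.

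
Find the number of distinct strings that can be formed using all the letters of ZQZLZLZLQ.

1260

Letter multiplicities in ZQZLZLZLQ: L×3, Q×2, Z×4.
Dividing 9! = 362880 by 4!·3!·2! = 288 for the repeated letters gives 1260.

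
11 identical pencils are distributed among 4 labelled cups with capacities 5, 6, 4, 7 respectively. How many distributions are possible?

By stars and bars, unrestricted non-negative solutions to x_1+…+x_4 = 11 number C(11+3,3) = 364.
Subtract solutions that violate a single cap (substitute x_i' = x_i − (cap_i+1)): x_1 ≥ 6 gives C(8,3) = 56; x_2 ≥ 7 gives C(7,3) = 35; x_3 ≥ 5 gives C(9,3) = 84; x_4 ≥ 8 gives C(6,3) = 20. Together 195.
Add back pairs where two caps are both exceeded: 0 + 1 + 0 + 0 + 0 + 0 = 1.
By inclusion–exclusion the count is 364 − 195 + 1 = 170.

170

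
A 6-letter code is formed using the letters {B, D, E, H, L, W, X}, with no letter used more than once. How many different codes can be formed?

With no repetition, fill the 6 letters in order: 7 choices, then 6, down to 2.
7 × 6 × 5 × 4 × 3 × 2 = 5040.

5040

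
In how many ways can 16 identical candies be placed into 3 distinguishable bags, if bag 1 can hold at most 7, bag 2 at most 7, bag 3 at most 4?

6

By stars and bars, unrestricted non-negative solutions to x_1+…+x_3 = 16 number C(16+2,2) = 153.
Subtract solutions that violate a single cap (substitute x_i' = x_i − (cap_i+1)): x_1 ≥ 8 gives C(10,2) = 45; x_2 ≥ 8 gives C(10,2) = 45; x_3 ≥ 5 gives C(13,2) = 78. Together 168.
Add back pairs where two caps are both exceeded: 1 + 10 + 10 = 21.
By inclusion–exclusion the count is 153 − 168 + 21 = 6.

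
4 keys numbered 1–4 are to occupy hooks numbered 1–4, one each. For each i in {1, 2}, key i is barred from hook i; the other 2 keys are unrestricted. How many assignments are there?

14

Let Aᵢ (for i ∈ {1, 2}) be the placements that put key i in its forbidden hook. Any j of these fix j positions, leaving (4−j)! ways to fill the rest, and there are C(2,j) ways to pick which j.
By inclusion–exclusion, the number of valid placements is Σ_{j=0}^{2} (−1)^j C(2,j)·(4−j)!.
Computing: 24 − 12 + 2 = 14.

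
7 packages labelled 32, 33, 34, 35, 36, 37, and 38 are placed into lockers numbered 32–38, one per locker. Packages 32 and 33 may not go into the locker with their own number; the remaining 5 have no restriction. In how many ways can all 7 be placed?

Let Aᵢ (for i ∈ {32, 33}) be the placements that put package i in its forbidden locker. Any j of these fix j positions, leaving (7−j)! ways to fill the rest, and there are C(2,j) ways to pick which j.
By inclusion–exclusion, the number of valid placements is Σ_{j=0}^{2} (−1)^j C(2,j)·(7−j)!.
Computing: 5040 − 1440 + 120 = 3720.

3720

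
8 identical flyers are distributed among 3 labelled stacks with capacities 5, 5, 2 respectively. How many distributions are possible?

Without the upper bounds there are C(10,2) = 45 ways to split 8 among 3 stacks.
Subtract solutions that violate a single cap (substitute x_i' = x_i − (cap_i+1)): x_1 ≥ 6 gives C(4,2) = 6; x_2 ≥ 6 gives C(4,2) = 6; x_3 ≥ 3 gives C(7,2) = 21. Together 33.
No two caps can be exceeded simultaneously, so the pair terms are all 0.
By inclusion–exclusion the count is 45 − 33 + 0 = 12.

12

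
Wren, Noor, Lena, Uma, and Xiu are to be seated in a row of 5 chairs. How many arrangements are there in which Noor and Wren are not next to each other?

There are 5! = 120 arrangements in all. If Noor and Wren are adjacent, merging them into one block gives 2·(4)! = 48 arrangements.
So 120 − 48 = 72 arrangements keep them apart.

72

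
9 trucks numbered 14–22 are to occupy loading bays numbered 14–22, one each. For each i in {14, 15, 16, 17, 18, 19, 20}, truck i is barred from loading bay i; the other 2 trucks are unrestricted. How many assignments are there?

Let Aᵢ (for 14 ≤ i ≤ 20) be the placements that put truck i in its forbidden loading bay. Any j of these fix j positions, leaving (9−j)! ways to fill the rest, and there are C(7,j) ways to pick which j.
By inclusion–exclusion, the number of valid placements is Σ_{j=0}^{7} (−1)^j C(7,j)·(9−j)!.
Computing: 362880 − 282240 + 105840 − 25200 + 4200 − 504 + 42 − 2 = 165016.

165016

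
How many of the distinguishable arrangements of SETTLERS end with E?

1260

Fix E in the last position and arrange the remaining 7 letters.
Those 7 letters have S appearing twice and T appearing twice, giving (7)!/(2!·2!) = 1260.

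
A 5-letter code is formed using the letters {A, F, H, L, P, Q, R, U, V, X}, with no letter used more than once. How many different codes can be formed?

With no repetition, fill the 5 letters in order: 10 choices, then 9, down to 6.
That product is 10 × 9 × 8 × 7 × 6 = 30240.

30240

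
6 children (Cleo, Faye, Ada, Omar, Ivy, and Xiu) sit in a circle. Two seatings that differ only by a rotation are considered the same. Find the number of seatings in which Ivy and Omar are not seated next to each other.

72

All circular seatings of 6 people number (5)! = 120.
Those with Ivy next to Omar: fuse the pair into one unit and seat 5 units around a circle — 2·(4)! = 48.
Subtracting, 120 − 48 = 72.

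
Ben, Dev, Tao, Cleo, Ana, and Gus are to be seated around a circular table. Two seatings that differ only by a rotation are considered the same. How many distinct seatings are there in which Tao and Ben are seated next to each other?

Treat {Tao, Ben} as one unit (2 internal orders) and seat the resulting 5 units around the table: (4)! circular arrangements.
So 2 × (4)! = 2 × 24 = 48.

48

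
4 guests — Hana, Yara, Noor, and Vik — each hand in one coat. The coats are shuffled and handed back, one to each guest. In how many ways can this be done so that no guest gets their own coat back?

Count assignments avoiding every fixed point. For any j of the 4 guests fixed to their own coat, the other 4−j can be arranged in (4−j)! ways.
By inclusion–exclusion this is Σ_{j=0}^{4} (−1)^j C(4,j)·(4−j)!.
Computing: 24 − 24 + 12 − 4 + 1 = 9.

9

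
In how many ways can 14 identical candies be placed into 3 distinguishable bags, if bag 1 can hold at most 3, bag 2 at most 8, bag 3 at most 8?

Without the upper bounds there are C(16,2) = 120 ways to split 14 among 3 bags.
Subtract solutions that violate a single cap (substitute x_i' = x_i − (cap_i+1)): x_1 ≥ 4 gives C(12,2) = 66; x_2 ≥ 9 gives C(7,2) = 21; x_3 ≥ 9 gives C(7,2) = 21. Together 108.
Add back pairs where two caps are both exceeded: 3 + 3 + 0 = 6.
By inclusion–exclusion the count is 120 − 108 + 6 = 18.

18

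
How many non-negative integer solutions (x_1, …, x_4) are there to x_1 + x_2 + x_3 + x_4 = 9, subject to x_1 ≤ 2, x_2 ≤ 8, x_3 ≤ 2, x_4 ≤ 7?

67

By stars and bars, unrestricted non-negative solutions to x_1+…+x_4 = 9 number C(9+3,3) = 220.
Subtract solutions that violate a single cap (substitute x_i' = x_i − (cap_i+1)): x_1 ≥ 3 gives C(9,3) = 84; x_2 ≥ 9 gives C(3,3) = 1; x_3 ≥ 3 gives C(9,3) = 84; x_4 ≥ 8 gives C(4,3) = 4. Together 173.
Add back pairs where two caps are both exceeded: 0 + 20 + 0 + 0 + 0 + 0 = 20.
By inclusion–exclusion the count is 220 − 173 + 20 = 67.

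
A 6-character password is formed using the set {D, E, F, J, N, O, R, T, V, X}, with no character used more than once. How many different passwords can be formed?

This is a permutation of 6 out of 10: P(10,6) = 10!/4!.
10 × 9 × 8 × 7 × 6 × 5 = 151200.

151200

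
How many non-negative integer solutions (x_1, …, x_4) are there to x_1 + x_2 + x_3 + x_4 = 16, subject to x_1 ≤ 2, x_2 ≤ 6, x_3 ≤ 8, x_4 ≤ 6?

64

By stars and bars, unrestricted non-negative solutions to x_1+…+x_4 = 16 number C(16+3,3) = 969.
Subtract solutions that violate a single cap (substitute x_i' = x_i − (cap_i+1)): x_1 ≥ 3 gives C(16,3) = 560; x_2 ≥ 7 gives C(12,3) = 220; x_3 ≥ 9 gives C(10,3) = 120; x_4 ≥ 7 gives C(12,3) = 220. Together 1120.
Add back pairs where two caps are both exceeded: 84 + 35 + 84 + 1 + 10 + 1 = 215.
By inclusion–exclusion the count is 969 − 1120 + 215 = 64.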